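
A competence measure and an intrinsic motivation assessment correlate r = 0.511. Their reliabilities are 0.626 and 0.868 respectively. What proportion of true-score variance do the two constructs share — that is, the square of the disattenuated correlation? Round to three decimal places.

0.481

Disattenuated r = 0.511 / √(0.626 × 0.868) = 0.511 / 0.7371 = 0.6933.
Shared true-score variance = 0.6933² = 0.4807 ≈ 0.481.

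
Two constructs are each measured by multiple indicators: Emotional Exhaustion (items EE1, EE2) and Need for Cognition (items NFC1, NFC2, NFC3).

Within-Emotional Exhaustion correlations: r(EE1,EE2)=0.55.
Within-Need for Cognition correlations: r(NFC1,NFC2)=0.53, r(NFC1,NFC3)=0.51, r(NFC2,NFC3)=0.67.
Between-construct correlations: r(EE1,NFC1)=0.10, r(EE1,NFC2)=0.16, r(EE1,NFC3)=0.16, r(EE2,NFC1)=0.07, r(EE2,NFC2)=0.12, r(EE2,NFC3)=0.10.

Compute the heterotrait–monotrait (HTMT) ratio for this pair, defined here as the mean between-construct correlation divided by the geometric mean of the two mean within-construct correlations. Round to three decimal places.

Mean heterotrait r = 0.71/6 = 0.1183.
Mean within-EE = 0.55/1 = 0.5500; mean within-NFC = 1.71/3 = 0.5700.
Geometric mean = √(0.5500 × 0.5700) = 0.5599.
HTMT = 0.1183 / 0.5599 = 0.211.

0.211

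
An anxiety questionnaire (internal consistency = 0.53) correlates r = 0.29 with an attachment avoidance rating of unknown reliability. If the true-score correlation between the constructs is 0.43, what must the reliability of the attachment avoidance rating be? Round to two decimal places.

0.86

r_true = r_obs / √(r_xx · r_yy) ⇒ 0.43 = 0.29 / √(0.53 · r_yy).
√(0.53 · r_yy) = 0.29 / 0.43 = 0.6744; 0.53 · r_yy = 0.4548; r_yy = 0.4548 / 0.53 ≈ 0.86.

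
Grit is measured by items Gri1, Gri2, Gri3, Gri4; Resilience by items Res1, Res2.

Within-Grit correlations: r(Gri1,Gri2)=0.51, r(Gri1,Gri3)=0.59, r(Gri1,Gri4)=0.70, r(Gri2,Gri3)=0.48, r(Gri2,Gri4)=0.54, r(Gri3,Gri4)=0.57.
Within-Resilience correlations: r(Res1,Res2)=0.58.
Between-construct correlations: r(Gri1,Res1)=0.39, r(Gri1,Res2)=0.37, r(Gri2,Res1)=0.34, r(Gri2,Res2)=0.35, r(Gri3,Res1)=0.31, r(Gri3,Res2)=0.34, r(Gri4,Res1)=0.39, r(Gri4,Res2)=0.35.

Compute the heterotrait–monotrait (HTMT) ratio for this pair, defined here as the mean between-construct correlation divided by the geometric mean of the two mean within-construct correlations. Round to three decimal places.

Between-construct mean = 2.84/8 = 0.3550.
Mean within-Gri = 3.39/6 = 0.5650; mean within-Res = 0.58/1 = 0.5800.
Geometric mean = √(0.5650 × 0.5800) = 0.5725.
HTMT = 0.3550 / 0.5725 = 0.620.

0.620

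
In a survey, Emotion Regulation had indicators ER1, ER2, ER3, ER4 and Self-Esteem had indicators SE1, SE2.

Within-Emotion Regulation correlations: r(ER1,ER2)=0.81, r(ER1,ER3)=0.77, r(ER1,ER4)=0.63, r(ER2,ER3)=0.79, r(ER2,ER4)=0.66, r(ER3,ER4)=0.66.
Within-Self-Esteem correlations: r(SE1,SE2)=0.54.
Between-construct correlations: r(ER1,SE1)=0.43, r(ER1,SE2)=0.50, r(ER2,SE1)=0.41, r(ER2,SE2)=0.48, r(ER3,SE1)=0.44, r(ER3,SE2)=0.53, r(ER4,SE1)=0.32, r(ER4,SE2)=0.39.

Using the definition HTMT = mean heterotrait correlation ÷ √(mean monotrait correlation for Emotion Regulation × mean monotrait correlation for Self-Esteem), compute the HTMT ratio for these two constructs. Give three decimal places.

Between-construct mean = 3.50/8 = 0.4375.
Mean within-ER = 4.32/6 = 0.7200; mean within-SE = 0.54/1 = 0.5400.
Geometric mean = √(0.7200 × 0.5400) = 0.6235.
HTMT = 0.4375 / 0.6235 = 0.702.

0.702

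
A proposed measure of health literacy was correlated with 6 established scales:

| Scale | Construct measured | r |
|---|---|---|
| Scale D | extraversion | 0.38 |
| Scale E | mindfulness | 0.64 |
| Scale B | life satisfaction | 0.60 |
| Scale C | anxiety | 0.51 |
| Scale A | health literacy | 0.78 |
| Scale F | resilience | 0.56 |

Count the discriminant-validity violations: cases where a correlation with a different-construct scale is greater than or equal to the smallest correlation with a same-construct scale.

Convergent (same construct = health literacy): Scale A.
Smallest convergent = 0.78. Discriminant values: 0.38, 0.64, 0.60, 0.51, 0.56; count ≥ 0.78 → 0.

0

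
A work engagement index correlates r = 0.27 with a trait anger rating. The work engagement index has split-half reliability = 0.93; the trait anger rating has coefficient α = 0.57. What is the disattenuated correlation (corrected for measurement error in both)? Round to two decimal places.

0.37

r_true = r_obs / √(r_xx · r_yy) = 0.27 / √(0.93 × 0.57) = 0.27 / √0.5301 = 0.27 / 0.7281 ≈ 0.37.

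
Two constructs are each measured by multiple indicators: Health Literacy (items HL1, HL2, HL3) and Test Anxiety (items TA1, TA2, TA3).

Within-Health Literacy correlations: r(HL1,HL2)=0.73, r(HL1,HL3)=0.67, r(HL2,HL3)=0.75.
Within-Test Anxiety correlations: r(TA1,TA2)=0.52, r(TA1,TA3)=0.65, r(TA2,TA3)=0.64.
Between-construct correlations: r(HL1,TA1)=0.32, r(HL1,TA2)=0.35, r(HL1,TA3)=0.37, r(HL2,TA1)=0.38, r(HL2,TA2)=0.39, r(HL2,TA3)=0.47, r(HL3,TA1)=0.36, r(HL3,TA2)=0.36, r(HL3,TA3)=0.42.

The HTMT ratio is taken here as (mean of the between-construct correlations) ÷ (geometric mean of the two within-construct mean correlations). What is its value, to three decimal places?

0.578

Mean heterotrait r = 3.42/9 = 0.3800.
Mean within-HL = 2.15/3 = 0.7167; mean within-TA = 1.81/3 = 0.6033.
Geometric mean = √(0.7167 × 0.6033) = 0.6576.
HTMT = 0.3800 / 0.6576 = 0.578.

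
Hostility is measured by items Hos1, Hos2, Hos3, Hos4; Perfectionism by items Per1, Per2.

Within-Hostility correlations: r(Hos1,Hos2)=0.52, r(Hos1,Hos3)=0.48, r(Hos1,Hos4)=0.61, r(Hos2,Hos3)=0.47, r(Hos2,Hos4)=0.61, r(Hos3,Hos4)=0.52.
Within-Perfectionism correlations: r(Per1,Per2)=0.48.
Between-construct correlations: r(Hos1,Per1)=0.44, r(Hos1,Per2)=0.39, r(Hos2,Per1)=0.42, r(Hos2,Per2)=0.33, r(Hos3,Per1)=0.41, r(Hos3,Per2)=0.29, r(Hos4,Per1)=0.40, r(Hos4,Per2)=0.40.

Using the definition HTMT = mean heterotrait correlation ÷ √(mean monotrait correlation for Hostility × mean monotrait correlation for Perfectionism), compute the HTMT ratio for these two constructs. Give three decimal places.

Mean between = 3.08/8 = 0.3850.
Mean within-Hos = 3.21/6 = 0.5350; mean within-Per = 0.48/1 = 0.4800.
Geometric mean = √(0.5350 × 0.4800) = 0.5068.
HTMT = 0.3850 / 0.5068 = 0.760.

0.760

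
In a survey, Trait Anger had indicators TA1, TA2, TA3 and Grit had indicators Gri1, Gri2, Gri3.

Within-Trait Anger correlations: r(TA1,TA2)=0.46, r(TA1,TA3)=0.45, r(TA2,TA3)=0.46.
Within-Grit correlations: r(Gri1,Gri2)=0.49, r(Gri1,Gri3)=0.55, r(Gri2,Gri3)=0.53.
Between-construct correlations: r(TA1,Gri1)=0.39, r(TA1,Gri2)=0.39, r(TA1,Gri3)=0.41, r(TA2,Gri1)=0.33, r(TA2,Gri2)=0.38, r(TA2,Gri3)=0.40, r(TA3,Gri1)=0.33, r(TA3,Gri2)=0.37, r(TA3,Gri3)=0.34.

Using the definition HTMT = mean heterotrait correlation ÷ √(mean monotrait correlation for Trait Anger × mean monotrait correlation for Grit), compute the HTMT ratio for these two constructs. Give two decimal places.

0.76

Mean between = 3.34/9 = 0.3711.
Mean within-TA = 1.37/3 = 0.4567; mean within-Gri = 1.57/3 = 0.5233.
Geometric mean = √(0.4567 × 0.5233) = 0.4889.
HTMT = 0.3711 / 0.4889 = 0.76.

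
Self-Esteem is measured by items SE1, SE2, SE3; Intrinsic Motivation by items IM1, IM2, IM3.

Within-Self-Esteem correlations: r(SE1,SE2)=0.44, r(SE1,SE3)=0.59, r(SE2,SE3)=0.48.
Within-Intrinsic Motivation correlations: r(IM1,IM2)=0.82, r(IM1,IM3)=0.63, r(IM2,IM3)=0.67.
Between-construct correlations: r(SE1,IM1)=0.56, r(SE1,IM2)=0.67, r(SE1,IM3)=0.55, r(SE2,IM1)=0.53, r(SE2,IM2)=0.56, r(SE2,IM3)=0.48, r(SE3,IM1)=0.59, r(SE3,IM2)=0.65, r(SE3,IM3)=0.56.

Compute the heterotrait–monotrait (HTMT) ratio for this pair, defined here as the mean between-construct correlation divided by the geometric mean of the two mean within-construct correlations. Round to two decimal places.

0.96

Mean between = 5.15/9 = 0.5722.
Mean within-SE = 1.51/3 = 0.5033; mean within-IM = 2.12/3 = 0.7067.
Geometric mean = √(0.5033 × 0.7067) = 0.5964.
HTMT = 0.5722 / 0.5964 = 0.96.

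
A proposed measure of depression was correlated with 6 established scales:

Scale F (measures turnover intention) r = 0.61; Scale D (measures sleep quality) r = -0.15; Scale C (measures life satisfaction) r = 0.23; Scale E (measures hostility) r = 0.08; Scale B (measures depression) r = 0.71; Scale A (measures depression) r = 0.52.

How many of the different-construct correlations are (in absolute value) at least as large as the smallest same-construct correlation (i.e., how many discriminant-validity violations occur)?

1

Convergent (same construct = depression): Scale B, Scale A.
Smallest convergent = 0.52. Discriminant |r|: 0.61, 0.15, 0.23, 0.08; count ≥ 0.52 → 1.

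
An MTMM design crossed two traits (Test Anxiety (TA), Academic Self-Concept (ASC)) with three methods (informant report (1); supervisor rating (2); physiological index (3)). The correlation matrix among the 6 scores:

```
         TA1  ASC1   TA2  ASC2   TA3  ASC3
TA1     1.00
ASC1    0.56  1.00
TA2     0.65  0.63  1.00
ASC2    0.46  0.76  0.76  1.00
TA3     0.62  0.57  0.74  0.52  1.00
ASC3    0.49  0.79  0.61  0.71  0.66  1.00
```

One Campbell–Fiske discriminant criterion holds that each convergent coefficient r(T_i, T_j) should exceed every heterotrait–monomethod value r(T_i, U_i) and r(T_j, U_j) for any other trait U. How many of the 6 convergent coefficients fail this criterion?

Convergent coefficients and their comparison sets:
TA (methods 1·2): 0.65 vs {0.56, 0.76} → fail.
TA (methods 1·3): 0.62 vs {0.56, 0.66} → fail.
TA (methods 2·3): 0.74 vs {0.76, 0.66} → fail.
ASC (methods 1·2): 0.76 vs {0.56, 0.76} → fail.
ASC (methods 1·3): 0.79 vs {0.56, 0.66} → pass.
ASC (methods 2·3): 0.71 vs {0.76, 0.66} → fail.
5 of 6 fail.

5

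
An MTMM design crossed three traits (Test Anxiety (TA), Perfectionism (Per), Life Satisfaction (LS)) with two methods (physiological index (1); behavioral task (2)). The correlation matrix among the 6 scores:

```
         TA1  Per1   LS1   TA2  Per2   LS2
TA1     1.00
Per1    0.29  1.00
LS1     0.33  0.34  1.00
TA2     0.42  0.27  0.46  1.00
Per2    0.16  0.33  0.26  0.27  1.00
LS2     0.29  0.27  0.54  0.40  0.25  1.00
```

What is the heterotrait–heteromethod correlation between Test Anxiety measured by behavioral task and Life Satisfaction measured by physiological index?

Different traits and methods: r(TA2, LS1) = 0.46.

0.46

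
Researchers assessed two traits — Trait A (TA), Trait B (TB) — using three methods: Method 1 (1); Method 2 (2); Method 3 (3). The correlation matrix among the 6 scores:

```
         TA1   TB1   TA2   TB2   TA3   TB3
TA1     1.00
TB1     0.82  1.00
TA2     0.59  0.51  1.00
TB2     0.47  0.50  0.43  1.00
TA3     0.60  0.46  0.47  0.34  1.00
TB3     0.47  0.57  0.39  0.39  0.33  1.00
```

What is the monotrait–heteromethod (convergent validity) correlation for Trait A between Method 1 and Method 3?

0.60

Same trait (TA), different methods: r(TA1, TA3) = 0.60.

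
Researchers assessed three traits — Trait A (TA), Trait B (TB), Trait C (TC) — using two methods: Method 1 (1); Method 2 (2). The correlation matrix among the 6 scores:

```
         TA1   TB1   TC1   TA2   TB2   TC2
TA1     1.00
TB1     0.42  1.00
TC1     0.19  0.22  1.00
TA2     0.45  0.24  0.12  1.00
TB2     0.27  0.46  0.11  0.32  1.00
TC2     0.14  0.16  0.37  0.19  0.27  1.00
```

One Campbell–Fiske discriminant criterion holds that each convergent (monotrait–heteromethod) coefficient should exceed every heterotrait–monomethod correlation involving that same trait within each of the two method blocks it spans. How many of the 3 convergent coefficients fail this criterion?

0

Checking each validity diagonal entry against its comparison values:
TA (methods 1·2): 0.45 vs {0.42, 0.32, 0.19, 0.19} → pass.
TB (methods 1·2): 0.46 vs {0.42, 0.32, 0.22, 0.27} → pass.
TC (methods 1·2): 0.37 vs {0.19, 0.19, 0.22, 0.27} → pass.
0 of 3 fail.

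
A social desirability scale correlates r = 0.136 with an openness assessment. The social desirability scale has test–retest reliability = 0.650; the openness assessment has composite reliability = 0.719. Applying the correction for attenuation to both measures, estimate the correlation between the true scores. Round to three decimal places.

0.199

r_true = r_obs / √(r_xx · r_yy) = 0.136 / √(0.650 × 0.719) = 0.136 / √0.467350 = 0.136 / 0.6836 ≈ 0.199.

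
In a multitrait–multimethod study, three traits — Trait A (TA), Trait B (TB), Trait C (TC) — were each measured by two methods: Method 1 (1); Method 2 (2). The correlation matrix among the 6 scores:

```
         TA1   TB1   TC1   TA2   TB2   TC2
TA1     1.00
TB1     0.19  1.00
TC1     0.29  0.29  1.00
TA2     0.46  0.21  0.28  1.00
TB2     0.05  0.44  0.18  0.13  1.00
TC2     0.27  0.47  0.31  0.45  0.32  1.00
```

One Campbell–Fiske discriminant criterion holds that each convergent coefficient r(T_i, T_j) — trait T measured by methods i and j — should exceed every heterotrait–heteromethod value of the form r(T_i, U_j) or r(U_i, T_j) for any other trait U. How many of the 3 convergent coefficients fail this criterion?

Checking each validity diagonal entry against its comparison values:
TA (methods 1·2): 0.46 vs {0.05, 0.21, 0.27, 0.28} → pass.
TB (methods 1·2): 0.44 vs {0.21, 0.05, 0.47, 0.18} → fail.
TC (methods 1·2): 0.31 vs {0.28, 0.27, 0.18, 0.47} → fail.
2 of 3 fail.

2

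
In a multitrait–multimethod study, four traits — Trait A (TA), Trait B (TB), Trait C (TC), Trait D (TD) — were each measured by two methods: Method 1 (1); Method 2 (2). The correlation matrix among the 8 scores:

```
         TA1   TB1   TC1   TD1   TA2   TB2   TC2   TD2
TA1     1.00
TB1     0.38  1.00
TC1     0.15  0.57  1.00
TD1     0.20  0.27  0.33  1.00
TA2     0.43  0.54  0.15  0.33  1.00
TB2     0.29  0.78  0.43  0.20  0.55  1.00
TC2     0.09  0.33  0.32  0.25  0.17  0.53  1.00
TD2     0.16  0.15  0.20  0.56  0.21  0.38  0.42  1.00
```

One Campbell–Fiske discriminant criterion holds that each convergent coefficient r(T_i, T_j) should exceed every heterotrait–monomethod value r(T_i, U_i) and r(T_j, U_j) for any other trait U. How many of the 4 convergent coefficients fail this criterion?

2

Convergent coefficients and their comparison sets:
TA (methods 1·2): 0.43 vs {0.38, 0.55, 0.15, 0.17, 0.20, 0.21} → fail.
TB (methods 1·2): 0.78 vs {0.38, 0.55, 0.57, 0.53, 0.27, 0.38} → pass.
TC (methods 1·2): 0.32 vs {0.15, 0.17, 0.57, 0.53, 0.33, 0.42} → fail.
TD (methods 1·2): 0.56 vs {0.20, 0.21, 0.27, 0.38, 0.33, 0.42} → pass.
2 of 4 fail.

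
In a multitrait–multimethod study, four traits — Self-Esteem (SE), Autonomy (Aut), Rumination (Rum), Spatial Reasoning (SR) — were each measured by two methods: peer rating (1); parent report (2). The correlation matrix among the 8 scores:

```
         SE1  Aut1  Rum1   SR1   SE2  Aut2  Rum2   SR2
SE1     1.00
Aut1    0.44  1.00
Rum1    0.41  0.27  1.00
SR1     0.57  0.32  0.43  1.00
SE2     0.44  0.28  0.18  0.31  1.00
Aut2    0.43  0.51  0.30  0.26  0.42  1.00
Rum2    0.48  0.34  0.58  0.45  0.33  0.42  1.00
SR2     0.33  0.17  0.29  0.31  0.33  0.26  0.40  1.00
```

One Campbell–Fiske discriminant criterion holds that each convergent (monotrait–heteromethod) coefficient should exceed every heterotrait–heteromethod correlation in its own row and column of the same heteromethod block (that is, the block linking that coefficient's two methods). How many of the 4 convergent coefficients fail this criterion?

2

Convergent coefficients and their comparison sets:
SE (methods 1·2): 0.44 vs {0.43, 0.28, 0.48, 0.18, 0.33, 0.31} → fail.
Aut (methods 1·2): 0.51 vs {0.28, 0.43, 0.34, 0.30, 0.17, 0.26} → pass.
Rum (methods 1·2): 0.58 vs {0.18, 0.48, 0.30, 0.34, 0.29, 0.45} → pass.
SR (methods 1·2): 0.31 vs {0.31, 0.33, 0.26, 0.17, 0.45, 0.29} → fail.
2 of 4 fail.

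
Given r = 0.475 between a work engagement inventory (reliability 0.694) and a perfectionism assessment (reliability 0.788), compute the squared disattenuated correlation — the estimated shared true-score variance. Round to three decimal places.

Disattenuated r = 0.475 / √(0.694 × 0.788) = 0.475 / 0.7395 = 0.6423.
Shared true-score variance = 0.6423² = 0.4125 ≈ 0.413.

0.413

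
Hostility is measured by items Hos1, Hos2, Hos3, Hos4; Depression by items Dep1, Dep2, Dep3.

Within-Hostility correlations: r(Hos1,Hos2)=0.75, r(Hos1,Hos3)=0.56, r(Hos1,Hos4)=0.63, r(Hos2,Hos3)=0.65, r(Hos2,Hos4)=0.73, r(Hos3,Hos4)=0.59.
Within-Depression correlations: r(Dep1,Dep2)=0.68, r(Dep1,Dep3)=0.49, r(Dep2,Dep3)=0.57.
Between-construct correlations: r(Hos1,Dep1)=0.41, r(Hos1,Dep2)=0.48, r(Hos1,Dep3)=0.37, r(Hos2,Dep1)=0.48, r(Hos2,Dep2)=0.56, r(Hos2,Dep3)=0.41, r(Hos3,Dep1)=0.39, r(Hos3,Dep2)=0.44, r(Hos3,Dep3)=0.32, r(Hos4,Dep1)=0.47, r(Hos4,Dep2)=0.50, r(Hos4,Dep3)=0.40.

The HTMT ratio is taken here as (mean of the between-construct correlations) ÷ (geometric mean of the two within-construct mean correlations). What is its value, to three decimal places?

Between-construct mean = 5.23/12 = 0.4358.
Mean within-Hos = 3.91/6 = 0.6517; mean within-Dep = 1.74/3 = 0.5800.
Geometric mean = √(0.6517 × 0.5800) = 0.6148.
HTMT = 0.4358 / 0.6148 = 0.709.

0.709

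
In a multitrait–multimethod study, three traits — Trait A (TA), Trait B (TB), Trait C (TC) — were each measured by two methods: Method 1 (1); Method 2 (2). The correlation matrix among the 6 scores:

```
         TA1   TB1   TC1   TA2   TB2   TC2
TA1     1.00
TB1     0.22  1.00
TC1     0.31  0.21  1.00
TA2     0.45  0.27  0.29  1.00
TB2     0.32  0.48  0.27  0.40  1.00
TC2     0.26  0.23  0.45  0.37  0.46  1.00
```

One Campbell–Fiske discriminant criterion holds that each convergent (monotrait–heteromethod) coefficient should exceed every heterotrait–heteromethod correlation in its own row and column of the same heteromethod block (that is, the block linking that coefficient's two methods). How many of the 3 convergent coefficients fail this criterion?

0

Checking each validity diagonal entry against its comparison values:
TA (methods 1·2): 0.45 vs {0.32, 0.27, 0.26, 0.29} → pass.
TB (methods 1·2): 0.48 vs {0.27, 0.32, 0.23, 0.27} → pass.
TC (methods 1·2): 0.45 vs {0.29, 0.26, 0.27, 0.23} → pass.
0 of 3 fail.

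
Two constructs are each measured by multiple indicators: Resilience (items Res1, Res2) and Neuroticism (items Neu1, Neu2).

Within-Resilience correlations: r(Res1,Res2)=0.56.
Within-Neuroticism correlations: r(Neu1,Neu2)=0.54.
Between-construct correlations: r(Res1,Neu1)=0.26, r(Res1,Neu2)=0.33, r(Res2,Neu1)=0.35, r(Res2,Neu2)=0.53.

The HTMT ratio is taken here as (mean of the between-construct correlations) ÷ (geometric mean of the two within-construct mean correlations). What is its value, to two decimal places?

Mean heterotrait r = 1.47/4 = 0.3675.
Mean within-Res = 0.56/1 = 0.5600; mean within-Neu = 0.54/1 = 0.5400.
Geometric mean = √(0.5600 × 0.5400) = 0.5499.
HTMT = 0.3675 / 0.5499 = 0.67.

0.67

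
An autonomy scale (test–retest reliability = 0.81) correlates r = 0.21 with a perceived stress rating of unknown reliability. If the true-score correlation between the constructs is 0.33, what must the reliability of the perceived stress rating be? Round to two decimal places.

0.50

r_true = r_obs / √(r_xx · r_yy) ⇒ 0.33 = 0.21 / √(0.81 · r_yy).
√(0.81 · r_yy) = 0.21 / 0.33 = 0.6364; 0.81 · r_yy = 0.4050; r_yy = 0.4050 / 0.81 ≈ 0.50.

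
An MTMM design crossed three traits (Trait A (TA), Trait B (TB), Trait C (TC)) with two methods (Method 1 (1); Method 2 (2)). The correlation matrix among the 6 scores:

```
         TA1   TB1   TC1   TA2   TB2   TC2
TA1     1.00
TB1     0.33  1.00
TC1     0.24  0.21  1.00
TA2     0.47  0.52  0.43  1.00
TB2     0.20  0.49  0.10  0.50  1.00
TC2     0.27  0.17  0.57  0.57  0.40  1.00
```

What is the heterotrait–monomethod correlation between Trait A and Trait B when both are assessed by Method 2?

0.50

Different traits, same method: r(TA2, TB2) = 0.50.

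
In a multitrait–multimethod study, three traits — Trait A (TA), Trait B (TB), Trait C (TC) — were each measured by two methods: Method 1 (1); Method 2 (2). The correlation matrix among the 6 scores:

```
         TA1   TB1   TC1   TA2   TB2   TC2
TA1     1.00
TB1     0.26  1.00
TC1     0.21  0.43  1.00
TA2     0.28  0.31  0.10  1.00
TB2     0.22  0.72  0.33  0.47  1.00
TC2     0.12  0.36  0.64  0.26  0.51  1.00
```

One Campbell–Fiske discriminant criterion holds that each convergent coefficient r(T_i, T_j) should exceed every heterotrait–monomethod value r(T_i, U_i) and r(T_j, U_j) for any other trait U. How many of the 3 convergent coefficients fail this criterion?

1

Checking each validity diagonal entry against its comparison values:
TA (methods 1·2): 0.28 vs {0.26, 0.47, 0.21, 0.26} → fail.
TB (methods 1·2): 0.72 vs {0.26, 0.47, 0.43, 0.51} → pass.
TC (methods 1·2): 0.64 vs {0.21, 0.26, 0.43, 0.51} → pass.
1 of 3 fail.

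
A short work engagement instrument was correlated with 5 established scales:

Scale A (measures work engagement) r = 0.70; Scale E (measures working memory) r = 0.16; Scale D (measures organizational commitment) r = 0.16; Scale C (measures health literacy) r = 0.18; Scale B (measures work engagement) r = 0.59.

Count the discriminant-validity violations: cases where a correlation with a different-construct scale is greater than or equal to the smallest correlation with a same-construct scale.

0

Convergent (same construct = work engagement): Scale A, Scale B.
Smallest convergent = 0.59. Discriminant values: 0.16, 0.16, 0.18; count ≥ 0.59 → 0.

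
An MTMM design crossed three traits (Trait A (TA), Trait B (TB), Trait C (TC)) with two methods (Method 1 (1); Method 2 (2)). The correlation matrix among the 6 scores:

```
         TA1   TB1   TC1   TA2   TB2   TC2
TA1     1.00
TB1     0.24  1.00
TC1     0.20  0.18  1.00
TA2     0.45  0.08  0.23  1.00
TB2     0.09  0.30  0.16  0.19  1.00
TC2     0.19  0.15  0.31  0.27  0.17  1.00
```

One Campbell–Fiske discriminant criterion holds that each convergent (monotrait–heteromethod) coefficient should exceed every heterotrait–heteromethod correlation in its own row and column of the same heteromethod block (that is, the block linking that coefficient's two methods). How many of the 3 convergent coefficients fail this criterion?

Convergent coefficients and their comparison sets:
TA (methods 1·2): 0.45 vs {0.09, 0.08, 0.19, 0.23} → pass.
TB (methods 1·2): 0.30 vs {0.08, 0.09, 0.15, 0.16} → pass.
TC (methods 1·2): 0.31 vs {0.23, 0.19, 0.16, 0.15} → pass.
0 of 3 fail.

0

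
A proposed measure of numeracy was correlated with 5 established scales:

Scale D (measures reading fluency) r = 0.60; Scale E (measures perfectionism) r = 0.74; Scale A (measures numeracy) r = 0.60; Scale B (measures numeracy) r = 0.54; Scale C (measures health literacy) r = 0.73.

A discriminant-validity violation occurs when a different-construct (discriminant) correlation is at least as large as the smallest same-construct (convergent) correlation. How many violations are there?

Convergent (same construct = numeracy): Scale A, Scale B.
Smallest convergent = 0.54. Discriminant values: 0.60, 0.74, 0.73; count ≥ 0.54 → 3.

3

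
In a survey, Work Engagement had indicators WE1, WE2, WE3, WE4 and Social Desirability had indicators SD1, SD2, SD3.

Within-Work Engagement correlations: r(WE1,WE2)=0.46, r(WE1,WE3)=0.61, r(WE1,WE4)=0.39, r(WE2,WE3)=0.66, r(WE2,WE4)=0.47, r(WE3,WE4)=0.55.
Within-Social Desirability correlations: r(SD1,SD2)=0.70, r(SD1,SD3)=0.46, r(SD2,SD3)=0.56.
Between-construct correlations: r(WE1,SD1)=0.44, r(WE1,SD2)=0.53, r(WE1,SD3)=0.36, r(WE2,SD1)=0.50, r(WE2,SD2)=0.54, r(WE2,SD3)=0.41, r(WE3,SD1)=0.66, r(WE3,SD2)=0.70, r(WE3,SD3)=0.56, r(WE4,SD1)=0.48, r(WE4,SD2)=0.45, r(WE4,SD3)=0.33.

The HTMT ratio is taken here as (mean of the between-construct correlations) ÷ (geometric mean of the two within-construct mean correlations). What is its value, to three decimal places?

Mean between = 5.96/12 = 0.4967.
Mean within-WE = 3.14/6 = 0.5233; mean within-SD = 1.72/3 = 0.5733.
Geometric mean = √(0.5233 × 0.5733) = 0.5477.
HTMT = 0.4967 / 0.5477 = 0.907.

0.907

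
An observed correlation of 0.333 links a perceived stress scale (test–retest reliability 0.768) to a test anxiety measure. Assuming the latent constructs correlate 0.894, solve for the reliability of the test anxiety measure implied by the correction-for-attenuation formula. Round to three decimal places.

0.181

r_true = r_obs / √(r_xx · r_yy) ⇒ 0.894 = 0.333 / √(0.768 · r_yy).
√(0.768 · r_yy) = 0.333 / 0.894 = 0.3725; 0.768 · r_yy = 0.1388; r_yy = 0.1388 / 0.768 ≈ 0.181.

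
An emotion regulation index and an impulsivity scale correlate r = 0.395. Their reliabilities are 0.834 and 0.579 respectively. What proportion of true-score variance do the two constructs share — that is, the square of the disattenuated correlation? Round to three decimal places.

Disattenuated r = 0.395 / √(0.834 × 0.579) = 0.395 / 0.6949 = 0.5684.
Shared true-score variance = 0.5684² = 0.3231 ≈ 0.323.

0.323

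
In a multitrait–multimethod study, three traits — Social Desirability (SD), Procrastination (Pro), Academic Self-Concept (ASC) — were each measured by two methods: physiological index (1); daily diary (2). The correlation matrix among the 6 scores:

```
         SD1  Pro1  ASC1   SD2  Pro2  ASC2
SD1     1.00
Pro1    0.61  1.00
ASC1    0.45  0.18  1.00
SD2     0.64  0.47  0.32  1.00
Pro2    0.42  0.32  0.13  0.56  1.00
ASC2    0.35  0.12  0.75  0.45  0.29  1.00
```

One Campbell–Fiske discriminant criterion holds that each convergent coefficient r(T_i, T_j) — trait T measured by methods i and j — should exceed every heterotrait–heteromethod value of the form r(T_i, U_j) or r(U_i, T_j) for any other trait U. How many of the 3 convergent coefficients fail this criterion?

Each convergent coefficient versus the relevant comparison correlations:
SD (methods 1·2): 0.64 vs {0.42, 0.47, 0.35, 0.32} → pass.
Pro (methods 1·2): 0.32 vs {0.47, 0.42, 0.12, 0.13} → fail.
ASC (methods 1·2): 0.75 vs {0.32, 0.35, 0.13, 0.12} → pass.
1 of 3 fail.

1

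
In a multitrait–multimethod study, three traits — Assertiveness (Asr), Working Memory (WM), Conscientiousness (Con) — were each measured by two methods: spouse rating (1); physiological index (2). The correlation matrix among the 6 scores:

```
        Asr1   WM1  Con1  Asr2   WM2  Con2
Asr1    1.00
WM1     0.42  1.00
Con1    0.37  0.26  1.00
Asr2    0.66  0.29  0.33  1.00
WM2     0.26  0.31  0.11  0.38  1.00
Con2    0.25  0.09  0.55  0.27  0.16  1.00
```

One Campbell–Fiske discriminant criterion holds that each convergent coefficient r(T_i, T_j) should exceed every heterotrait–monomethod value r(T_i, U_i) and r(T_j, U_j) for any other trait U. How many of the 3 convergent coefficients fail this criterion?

Convergent coefficients and their comparison sets:
Asr (methods 1·2): 0.66 vs {0.42, 0.38, 0.37, 0.27} → pass.
WM (methods 1·2): 0.31 vs {0.42, 0.38, 0.26, 0.16} → fail.
Con (methods 1·2): 0.55 vs {0.37, 0.27, 0.26, 0.16} → pass.
1 of 3 fail.

1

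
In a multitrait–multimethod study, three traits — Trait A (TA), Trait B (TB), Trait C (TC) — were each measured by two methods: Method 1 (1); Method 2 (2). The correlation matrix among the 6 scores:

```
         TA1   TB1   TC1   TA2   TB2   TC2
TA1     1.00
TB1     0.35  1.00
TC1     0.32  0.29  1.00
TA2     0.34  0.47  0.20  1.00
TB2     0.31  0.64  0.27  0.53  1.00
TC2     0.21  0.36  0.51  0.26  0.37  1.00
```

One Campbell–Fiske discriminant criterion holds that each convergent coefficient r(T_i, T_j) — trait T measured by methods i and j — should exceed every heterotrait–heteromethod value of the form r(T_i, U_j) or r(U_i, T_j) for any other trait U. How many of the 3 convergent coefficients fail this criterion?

1

Each convergent coefficient versus the relevant comparison correlations:
TA (methods 1·2): 0.34 vs {0.31, 0.47, 0.21, 0.20} → fail.
TB (methods 1·2): 0.64 vs {0.47, 0.31, 0.36, 0.27} → pass.
TC (methods 1·2): 0.51 vs {0.20, 0.21, 0.27, 0.36} → pass.
1 of 3 fail.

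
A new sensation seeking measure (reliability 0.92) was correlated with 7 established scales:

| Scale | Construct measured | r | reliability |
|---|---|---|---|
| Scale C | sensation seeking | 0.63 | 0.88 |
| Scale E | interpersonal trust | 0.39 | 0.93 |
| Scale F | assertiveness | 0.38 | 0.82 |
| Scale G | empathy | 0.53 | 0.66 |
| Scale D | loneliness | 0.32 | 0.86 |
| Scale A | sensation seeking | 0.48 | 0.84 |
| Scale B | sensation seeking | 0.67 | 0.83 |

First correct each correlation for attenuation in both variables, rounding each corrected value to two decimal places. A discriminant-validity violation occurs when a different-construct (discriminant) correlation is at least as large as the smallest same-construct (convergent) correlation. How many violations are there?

1

Disattenuated r (r / √(r_scale · r_new)):
  Scale C (conv): 0.63 / √(0.88·0.92) = 0.70
  Scale E (disc): 0.39 / √(0.93·0.92) = 0.42
  Scale F (disc): 0.38 / √(0.82·0.92) = 0.44
  Scale G (disc): 0.53 / √(0.66·0.92) = 0.68
  Scale D (disc): 0.32 / √(0.86·0.92) = 0.36
  Scale A (conv): 0.48 / √(0.84·0.92) = 0.55
  Scale B (conv): 0.67 / √(0.83·0.92) = 0.77
Smallest convergent = 0.55. Discriminant values: 0.42, 0.44, 0.68, 0.36; count ≥ 0.55 → 1.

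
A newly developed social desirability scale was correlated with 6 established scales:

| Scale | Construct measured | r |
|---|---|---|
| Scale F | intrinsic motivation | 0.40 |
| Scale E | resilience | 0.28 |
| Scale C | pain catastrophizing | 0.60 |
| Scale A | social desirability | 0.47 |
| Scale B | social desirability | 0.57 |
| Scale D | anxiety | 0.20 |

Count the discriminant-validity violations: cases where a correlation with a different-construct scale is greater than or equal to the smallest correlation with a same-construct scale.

1

Convergent (same construct = social desirability): Scale A, Scale B.
Smallest convergent = 0.47. Discriminant values: 0.40, 0.28, 0.60, 0.20; count ≥ 0.47 → 1.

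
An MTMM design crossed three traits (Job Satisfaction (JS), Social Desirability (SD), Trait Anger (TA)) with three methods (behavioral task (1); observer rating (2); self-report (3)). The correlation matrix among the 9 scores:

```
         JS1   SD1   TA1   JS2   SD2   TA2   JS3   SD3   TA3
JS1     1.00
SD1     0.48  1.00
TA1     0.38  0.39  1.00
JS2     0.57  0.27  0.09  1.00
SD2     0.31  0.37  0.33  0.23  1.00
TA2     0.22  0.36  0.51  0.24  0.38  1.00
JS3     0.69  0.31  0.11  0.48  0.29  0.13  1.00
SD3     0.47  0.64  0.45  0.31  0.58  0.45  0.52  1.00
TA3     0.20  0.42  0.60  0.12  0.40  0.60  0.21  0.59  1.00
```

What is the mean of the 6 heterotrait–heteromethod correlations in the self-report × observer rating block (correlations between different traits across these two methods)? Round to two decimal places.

HTHM values (method 3 × method 2): 0.29, 0.13, 0.31, 0.45, 0.12, 0.40; mean = 1.70/6 = 0.28.

0.28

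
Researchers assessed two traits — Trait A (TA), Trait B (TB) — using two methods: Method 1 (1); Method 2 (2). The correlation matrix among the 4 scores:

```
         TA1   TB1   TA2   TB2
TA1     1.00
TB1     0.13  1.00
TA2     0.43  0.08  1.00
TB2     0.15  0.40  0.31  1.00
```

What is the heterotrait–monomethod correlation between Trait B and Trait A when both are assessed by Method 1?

0.13

Different traits, same method: r(TB1, TA1) = 0.13.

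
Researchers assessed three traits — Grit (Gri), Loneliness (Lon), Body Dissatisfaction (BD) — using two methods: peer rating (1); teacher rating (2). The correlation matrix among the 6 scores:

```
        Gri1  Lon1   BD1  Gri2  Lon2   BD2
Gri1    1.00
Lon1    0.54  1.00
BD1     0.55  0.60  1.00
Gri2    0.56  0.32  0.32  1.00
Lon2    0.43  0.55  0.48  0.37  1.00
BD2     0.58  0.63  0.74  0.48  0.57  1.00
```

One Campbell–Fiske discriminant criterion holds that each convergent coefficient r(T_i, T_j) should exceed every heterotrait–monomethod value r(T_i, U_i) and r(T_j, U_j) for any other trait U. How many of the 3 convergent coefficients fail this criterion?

1

Each convergent coefficient versus the relevant comparison correlations:
Gri (methods 1·2): 0.56 vs {0.54, 0.37, 0.55, 0.48} → pass.
Lon (methods 1·2): 0.55 vs {0.54, 0.37, 0.60, 0.57} → fail.
BD (methods 1·2): 0.74 vs {0.55, 0.48, 0.60, 0.57} → pass.
1 of 3 fail.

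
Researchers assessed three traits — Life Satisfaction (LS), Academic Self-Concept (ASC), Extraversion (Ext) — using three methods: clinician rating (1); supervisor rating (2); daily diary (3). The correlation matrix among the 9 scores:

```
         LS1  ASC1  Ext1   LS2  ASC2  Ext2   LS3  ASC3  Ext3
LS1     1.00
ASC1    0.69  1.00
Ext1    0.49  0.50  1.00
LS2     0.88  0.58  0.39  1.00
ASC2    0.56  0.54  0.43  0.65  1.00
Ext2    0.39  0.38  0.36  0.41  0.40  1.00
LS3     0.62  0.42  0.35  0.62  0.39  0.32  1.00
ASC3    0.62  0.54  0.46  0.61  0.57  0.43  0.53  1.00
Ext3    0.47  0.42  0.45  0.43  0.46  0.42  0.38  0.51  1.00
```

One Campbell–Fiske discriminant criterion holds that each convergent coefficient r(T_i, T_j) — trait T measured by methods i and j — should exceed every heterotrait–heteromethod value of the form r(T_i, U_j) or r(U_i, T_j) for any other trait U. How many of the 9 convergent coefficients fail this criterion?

7

Convergent coefficients and their comparison sets:
LS (methods 1·2): 0.88 vs {0.56, 0.58, 0.39, 0.39} → pass.
LS (methods 1·3): 0.62 vs {0.62, 0.42, 0.47, 0.35} → fail.
LS (methods 2·3): 0.62 vs {0.61, 0.39, 0.43, 0.32} → pass.
ASC (methods 1·2): 0.54 vs {0.58, 0.56, 0.38, 0.43} → fail.
ASC (methods 1·3): 0.54 vs {0.42, 0.62, 0.42, 0.46} → fail.
ASC (methods 2·3): 0.57 vs {0.39, 0.61, 0.46, 0.43} → fail.
Ext (methods 1·2): 0.36 vs {0.39, 0.39, 0.43, 0.38} → fail.
Ext (methods 1·3): 0.45 vs {0.35, 0.47, 0.46, 0.42} → fail.
Ext (methods 2·3): 0.42 vs {0.32, 0.43, 0.43, 0.46} → fail.
7 of 9 fail.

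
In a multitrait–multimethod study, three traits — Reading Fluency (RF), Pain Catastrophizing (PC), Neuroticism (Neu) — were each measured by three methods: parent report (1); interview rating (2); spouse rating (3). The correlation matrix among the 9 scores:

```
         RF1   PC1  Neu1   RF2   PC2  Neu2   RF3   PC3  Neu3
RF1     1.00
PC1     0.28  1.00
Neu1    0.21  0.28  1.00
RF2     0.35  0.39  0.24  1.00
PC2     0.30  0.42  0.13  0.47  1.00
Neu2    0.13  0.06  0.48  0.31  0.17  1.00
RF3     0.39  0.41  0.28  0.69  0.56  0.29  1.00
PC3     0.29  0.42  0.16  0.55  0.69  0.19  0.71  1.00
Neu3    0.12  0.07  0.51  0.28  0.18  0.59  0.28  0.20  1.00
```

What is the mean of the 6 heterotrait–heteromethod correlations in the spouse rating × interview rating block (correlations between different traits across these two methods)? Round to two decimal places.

0.34

HTHM values (method 3 × method 2): 0.56, 0.29, 0.55, 0.19, 0.28, 0.18; mean = 2.05/6 = 0.34.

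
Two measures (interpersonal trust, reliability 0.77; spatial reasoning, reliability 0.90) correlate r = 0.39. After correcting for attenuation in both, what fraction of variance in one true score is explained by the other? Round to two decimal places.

0.22

Disattenuated r = 0.39 / √(0.77 × 0.90) = 0.39 / 0.8325 = 0.4685.
Shared true-score variance = 0.4685² = 0.2195 ≈ 0.22.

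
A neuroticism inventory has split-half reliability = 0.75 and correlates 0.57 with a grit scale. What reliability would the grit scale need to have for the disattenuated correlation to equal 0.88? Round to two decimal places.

r_true = r_obs / √(r_xx · r_yy) ⇒ 0.88 = 0.57 / √(0.75 · r_yy).
√(0.75 · r_yy) = 0.57 / 0.88 = 0.6477; 0.75 · r_yy = 0.4195; r_yy = 0.4195 / 0.75 ≈ 0.56.

0.56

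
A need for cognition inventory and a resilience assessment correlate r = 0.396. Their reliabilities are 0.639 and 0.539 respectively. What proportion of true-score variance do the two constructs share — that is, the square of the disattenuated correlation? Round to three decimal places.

0.455

Disattenuated r = 0.396 / √(0.639 × 0.539) = 0.396 / 0.5869 = 0.6747.
Shared true-score variance = 0.6747² = 0.4552 ≈ 0.455.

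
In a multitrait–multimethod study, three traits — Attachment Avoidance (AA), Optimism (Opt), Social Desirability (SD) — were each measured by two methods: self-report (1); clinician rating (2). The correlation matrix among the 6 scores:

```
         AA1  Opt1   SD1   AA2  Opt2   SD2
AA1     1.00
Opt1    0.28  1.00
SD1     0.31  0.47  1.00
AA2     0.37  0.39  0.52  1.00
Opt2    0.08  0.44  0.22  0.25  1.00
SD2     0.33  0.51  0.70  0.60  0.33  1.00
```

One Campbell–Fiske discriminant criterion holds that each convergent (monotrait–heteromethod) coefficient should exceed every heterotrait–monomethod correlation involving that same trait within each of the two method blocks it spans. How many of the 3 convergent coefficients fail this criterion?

2

Each convergent coefficient versus the relevant comparison correlations:
AA (methods 1·2): 0.37 vs {0.28, 0.25, 0.31, 0.60} → fail.
Opt (methods 1·2): 0.44 vs {0.28, 0.25, 0.47, 0.33} → fail.
SD (methods 1·2): 0.70 vs {0.31, 0.60, 0.47, 0.33} → pass.
2 of 3 fail.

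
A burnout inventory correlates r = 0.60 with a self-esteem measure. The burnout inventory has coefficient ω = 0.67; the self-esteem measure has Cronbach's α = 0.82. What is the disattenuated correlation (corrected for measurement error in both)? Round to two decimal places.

0.81

r_true = r_obs / √(r_xx · r_yy) = 0.60 / √(0.67 × 0.82) = 0.60 / √0.5494 = 0.60 / 0.7412 ≈ 0.81.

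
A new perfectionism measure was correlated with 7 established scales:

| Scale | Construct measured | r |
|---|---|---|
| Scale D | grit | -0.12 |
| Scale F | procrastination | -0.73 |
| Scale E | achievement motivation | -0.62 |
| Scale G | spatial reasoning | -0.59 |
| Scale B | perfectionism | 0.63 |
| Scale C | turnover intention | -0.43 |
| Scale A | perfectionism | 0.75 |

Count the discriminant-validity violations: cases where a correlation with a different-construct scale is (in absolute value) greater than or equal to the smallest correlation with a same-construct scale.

Convergent (same construct = perfectionism): Scale B, Scale A.
Smallest convergent = 0.63. Discriminant |r|: 0.12, 0.73, 0.62, 0.59, 0.43; count ≥ 0.63 → 1.

1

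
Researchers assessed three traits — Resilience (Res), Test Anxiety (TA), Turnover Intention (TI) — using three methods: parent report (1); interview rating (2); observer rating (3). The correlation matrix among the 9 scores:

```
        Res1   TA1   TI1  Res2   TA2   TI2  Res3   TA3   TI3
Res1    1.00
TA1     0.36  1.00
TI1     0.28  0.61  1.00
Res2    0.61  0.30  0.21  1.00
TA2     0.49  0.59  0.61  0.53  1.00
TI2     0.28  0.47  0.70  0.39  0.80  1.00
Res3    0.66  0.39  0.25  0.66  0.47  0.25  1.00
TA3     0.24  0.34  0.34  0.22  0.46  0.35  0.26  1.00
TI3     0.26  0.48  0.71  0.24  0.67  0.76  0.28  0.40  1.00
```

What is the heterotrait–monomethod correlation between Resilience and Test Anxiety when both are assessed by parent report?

Different traits, same method: r(Res1, TA1) = 0.36.

0.36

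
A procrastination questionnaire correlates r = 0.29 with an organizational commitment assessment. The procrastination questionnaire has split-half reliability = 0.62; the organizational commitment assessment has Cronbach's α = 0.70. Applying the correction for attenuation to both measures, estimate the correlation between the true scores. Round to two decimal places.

0.44

r_true = r_obs / √(r_xx · r_yy) = 0.29 / √(0.62 × 0.70) = 0.29 / √0.4340 = 0.29 / 0.6588 ≈ 0.44.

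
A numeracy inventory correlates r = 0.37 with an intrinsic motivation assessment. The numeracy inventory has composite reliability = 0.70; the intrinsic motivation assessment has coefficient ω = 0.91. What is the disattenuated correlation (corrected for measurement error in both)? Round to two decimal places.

r_true = r_obs / √(r_xx · r_yy) = 0.37 / √(0.70 × 0.91) = 0.37 / √0.6370 = 0.37 / 0.7981 ≈ 0.46.

0.46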